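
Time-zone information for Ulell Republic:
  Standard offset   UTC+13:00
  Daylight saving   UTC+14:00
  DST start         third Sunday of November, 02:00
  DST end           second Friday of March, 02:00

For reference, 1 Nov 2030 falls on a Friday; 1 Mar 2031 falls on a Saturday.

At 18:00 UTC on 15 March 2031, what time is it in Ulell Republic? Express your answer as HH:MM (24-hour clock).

1 November 2030 is a Friday, so the first Sunday is November 3 and the third is November 17.
1 March 2031 is a Saturday, so the first Friday is March 7 and the second is March 14.
At the standard offset (UTC+13:00), 18:00 UTC + 13h = 07:00 Ulell Republic standard time (rolling into the next day, 16 March 2031).
The standard-time date in Ulell Republic, 16 March 2031, does not fall between 17 November 2030 and 14 March 2031, so daylight saving is not in effect and Ulell Republic is at UTC+13:00.
18:00 UTC + 13h = 07:00 local (rolling into the next day, 16 March 2031).

07:00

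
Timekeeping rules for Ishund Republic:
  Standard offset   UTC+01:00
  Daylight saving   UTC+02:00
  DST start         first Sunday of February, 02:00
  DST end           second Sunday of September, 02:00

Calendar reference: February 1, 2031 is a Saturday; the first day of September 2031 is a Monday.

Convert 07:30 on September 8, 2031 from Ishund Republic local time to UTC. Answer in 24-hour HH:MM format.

05:30

1 February 2031 is a Saturday, so the first Sunday is February 2.
1 September 2031 is a Monday, so the first Sunday is September 7 and the second is September 14.
Daylight saving runs 2 February – 14 September; September 8, 2031 is inside that window, so Ishund Republic is at UTC+02:00.
07:30 local − 2h = 05:30 UTC.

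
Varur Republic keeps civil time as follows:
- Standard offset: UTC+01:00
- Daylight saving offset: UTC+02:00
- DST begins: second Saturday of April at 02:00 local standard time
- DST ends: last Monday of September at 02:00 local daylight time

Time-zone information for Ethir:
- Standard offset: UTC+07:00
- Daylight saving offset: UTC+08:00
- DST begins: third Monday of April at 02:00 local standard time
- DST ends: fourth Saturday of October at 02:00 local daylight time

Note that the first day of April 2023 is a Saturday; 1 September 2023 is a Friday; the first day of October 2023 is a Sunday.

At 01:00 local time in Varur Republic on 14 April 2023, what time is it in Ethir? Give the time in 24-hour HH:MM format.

06:00

1 April 2023 is a Saturday, so the first Saturday is April 1 and the second is April 8.
1 September 2023 is a Friday, so Mondays fall on 4, 11, 18, 25; the last is September 25.
14 April 2023 lies within the daylight-saving period (8 April – 25 September), so Varur Republic is on daylight time, UTC+02:00.
01:00 Varur Republic − 2h = 23:00 UTC (rolling into the previous day, 13 April 2023).
1 April 2023 is a Saturday, so the first Monday is April 3 and the third is April 17.
1 October 2023 is a Sunday, so the first Saturday is October 7 and the fourth is October 28.
At the standard offset (UTC+07:00), 23:00 UTC + 7h = 06:00 Ethir standard time (rolling into the next day, 14 April 2023).
Daylight saving runs 17 April – 28 October; the standard-time date in Ethir, 14 April 2023, is outside that window, so Ethir is on standard time at UTC+07:00.
23:00 UTC + 7h = 06:00 Ethir (rolling into the next day, 14 April 2023).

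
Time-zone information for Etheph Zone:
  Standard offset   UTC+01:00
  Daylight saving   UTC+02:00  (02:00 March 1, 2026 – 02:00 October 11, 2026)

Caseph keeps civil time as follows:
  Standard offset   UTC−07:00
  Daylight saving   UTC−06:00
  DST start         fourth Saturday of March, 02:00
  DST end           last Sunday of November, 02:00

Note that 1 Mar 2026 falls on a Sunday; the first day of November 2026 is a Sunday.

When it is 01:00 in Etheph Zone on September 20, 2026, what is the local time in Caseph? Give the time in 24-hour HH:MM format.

17:00

September 20, 2026 lies within the daylight-saving period (1 March – 11 October), so Etheph Zone is on daylight time, UTC+02:00.
01:00 Etheph Zone − 2h = 23:00 UTC (rolling into the previous day, 19 September 2026).
1 March 2026 is a Sunday, so the first Saturday is March 7 and the fourth is March 28.
1 November 2026 is a Sunday, so Sundays fall on 1, 8, 15, 22, 29; the last is November 29.
At the standard offset (UTC−07:00), 23:00 UTC − 7h = 16:00 Caseph standard time.
Daylight saving runs 28 March – 29 November; the standard-time date in Caseph, September 19, 2026, is inside that window, so Caseph is at UTC−06:00.
23:00 UTC − 6h = 17:00 Caseph.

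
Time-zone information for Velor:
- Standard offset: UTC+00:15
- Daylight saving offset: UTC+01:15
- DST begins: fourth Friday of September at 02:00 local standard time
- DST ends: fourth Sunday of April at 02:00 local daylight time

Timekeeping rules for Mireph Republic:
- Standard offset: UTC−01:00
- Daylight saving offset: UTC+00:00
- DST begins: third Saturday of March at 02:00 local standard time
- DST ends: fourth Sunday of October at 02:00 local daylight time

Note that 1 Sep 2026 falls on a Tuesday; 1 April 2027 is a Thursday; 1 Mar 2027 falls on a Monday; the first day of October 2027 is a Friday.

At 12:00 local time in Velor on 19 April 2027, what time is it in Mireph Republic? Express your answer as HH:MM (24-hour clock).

10:45

1 September 2026 is a Tuesday, so the first Friday is September 4 and the fourth is September 25.
1 April 2027 is a Thursday, so the first Sunday is April 4 and the fourth is April 25.
19 April 2027 falls between 25 September 2026 and 25 April 2027, so daylight saving is in effect and Velor is at UTC+01:15.
12:00 Velor − 1h15m = 10:45 UTC.
1 March 2027 is a Monday, so the first Saturday is March 6 and the third is March 20.
1 October 2027 is a Friday, so the first Sunday is October 3 and the fourth is October 24.
At the standard offset (UTC−01:00), 10:45 UTC − 1h = 09:45 Mireph Republic standard time.
The standard-time date in Mireph Republic, 19 April 2027, lies within the daylight-saving period (20 March – 24 October), so Mireph Republic is on daylight time, UTC+00:00.
10:45 UTC + 0h = 10:45 Mireph Republic.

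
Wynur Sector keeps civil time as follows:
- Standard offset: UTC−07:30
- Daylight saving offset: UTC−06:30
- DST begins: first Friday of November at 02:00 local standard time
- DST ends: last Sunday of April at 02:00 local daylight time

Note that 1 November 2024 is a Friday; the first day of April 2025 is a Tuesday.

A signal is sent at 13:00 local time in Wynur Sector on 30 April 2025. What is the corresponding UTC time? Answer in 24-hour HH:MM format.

20:30

1 November 2024 is a Friday, so the first Friday is November 1.
1 April 2025 is a Tuesday, so Sundays fall on 6, 13, 20, 27; the last is April 27.
30 April 2025 is outside the daylight-saving period (1 November 2024 – 27 April 2025), so Wynur Sector is on standard time, UTC−07:30.
13:00 local + 7h30m = 20:30 UTC.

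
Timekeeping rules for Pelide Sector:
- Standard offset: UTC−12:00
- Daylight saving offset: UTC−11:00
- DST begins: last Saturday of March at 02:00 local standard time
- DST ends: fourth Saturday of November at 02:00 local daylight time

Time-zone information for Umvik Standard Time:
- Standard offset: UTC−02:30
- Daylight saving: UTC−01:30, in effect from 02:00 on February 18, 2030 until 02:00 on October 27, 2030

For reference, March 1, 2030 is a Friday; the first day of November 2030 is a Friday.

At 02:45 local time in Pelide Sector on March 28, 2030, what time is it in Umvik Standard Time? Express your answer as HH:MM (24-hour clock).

13:15

1 March 2030 is a Friday, so Saturdays fall on 2, 9, 16, 23, 30; the last is March 30.
1 November 2030 is a Friday, so the first Saturday is November 2 and the fourth is November 23.
March 28, 2030 is outside the daylight-saving period (30 March – 23 November), so Pelide Sector is on standard time, UTC−12:00.
02:45 Pelide Sector + 12h = 14:45 UTC.
At the standard offset (UTC−02:30), 14:45 UTC − 2h30m = 12:15 Umvik Standard Time standard time.
The standard-time date in Umvik Standard Time, March 28, 2030, falls between 18 February and 27 October, so daylight saving is in effect and Umvik Standard Time is at UTC−01:30.
14:45 UTC − 1h30m = 13:15 Umvik Standard Time.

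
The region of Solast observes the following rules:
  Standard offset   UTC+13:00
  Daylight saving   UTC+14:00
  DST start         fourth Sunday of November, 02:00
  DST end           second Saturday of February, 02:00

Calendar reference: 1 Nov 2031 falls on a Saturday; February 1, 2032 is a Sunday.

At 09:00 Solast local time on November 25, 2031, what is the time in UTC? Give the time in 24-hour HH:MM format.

1 November 2031 is a Saturday, so the first Sunday is November 2 and the fourth is November 23.
1 February 2032 is a Sunday, so the first Saturday is February 7 and the second is February 14.
November 25, 2031 falls between 23 November 2031 and 14 February 2032, so daylight saving is in effect and Solast is at UTC+14:00.
09:00 local − 14h = 19:00 UTC (rolling into the previous day, 24 November 2031).

19:00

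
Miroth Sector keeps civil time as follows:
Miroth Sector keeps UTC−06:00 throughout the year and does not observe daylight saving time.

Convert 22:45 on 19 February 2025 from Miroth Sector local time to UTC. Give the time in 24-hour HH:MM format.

04:45

Miroth Sector stays on UTC−06:00 all year.
22:45 local + 6h = 04:45 UTC (rolling into the next day, 20 February 2025).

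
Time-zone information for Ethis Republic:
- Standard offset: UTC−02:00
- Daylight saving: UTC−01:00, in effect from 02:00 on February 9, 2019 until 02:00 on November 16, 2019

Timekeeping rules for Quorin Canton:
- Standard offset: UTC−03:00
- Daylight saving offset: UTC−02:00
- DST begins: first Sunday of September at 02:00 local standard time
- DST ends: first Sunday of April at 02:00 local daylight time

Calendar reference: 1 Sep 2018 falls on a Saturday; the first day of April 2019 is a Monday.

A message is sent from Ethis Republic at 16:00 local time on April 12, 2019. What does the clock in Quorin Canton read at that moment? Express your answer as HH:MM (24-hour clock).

April 12, 2019 lies within the daylight-saving period (9 February – 16 November), so Ethis Republic is on daylight time, UTC−01:00.
16:00 Ethis Republic + 1h = 17:00 UTC.
1 September 2018 is a Saturday, so the first Sunday is September 2.
1 April 2019 is a Monday, so the first Sunday is April 7.
At the standard offset (UTC−03:00), 17:00 UTC − 3h = 14:00 Quorin Canton standard time.
The standard-time date in Quorin Canton, April 12, 2019, is outside the daylight-saving period (2 September 2018 – 7 April 2019), so Quorin Canton is on standard time, UTC−03:00.
17:00 UTC − 3h = 14:00 Quorin Canton.

14:00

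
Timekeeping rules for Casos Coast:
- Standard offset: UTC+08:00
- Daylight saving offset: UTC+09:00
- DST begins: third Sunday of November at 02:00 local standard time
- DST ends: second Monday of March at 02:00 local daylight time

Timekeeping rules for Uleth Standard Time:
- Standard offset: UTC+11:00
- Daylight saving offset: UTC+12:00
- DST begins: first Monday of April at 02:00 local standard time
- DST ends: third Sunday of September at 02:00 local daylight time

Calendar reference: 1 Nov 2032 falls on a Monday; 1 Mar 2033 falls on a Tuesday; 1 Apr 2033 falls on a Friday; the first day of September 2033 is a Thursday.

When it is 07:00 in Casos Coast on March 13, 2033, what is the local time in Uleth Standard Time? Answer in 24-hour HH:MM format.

1 November 2032 is a Monday, so the first Sunday is November 7 and the third is November 21.
1 March 2033 is a Tuesday, so the first Monday is March 7 and the second is March 14.
March 13, 2033 falls between 21 November 2032 and 14 March 2033, so daylight saving is in effect and Casos Coast is at UTC+09:00.
07:00 Casos Coast − 9h = 22:00 UTC (rolling into the previous day, 12 March 2033).
1 April 2033 is a Friday, so the first Monday is April 4.
1 September 2033 is a Thursday, so the first Sunday is September 4 and the third is September 18.
At the standard offset (UTC+11:00), 22:00 UTC + 11h = 09:00 Uleth Standard Time standard time (rolling into the next day, 13 March 2033).
Daylight saving runs 4 April – 18 September; the standard-time date in Uleth Standard Time, March 13, 2033, is outside that window, so Uleth Standard Time is on standard time at UTC+11:00.
22:00 UTC + 11h = 09:00 Uleth Standard Time (rolling into the next day, 13 March 2033).

09:00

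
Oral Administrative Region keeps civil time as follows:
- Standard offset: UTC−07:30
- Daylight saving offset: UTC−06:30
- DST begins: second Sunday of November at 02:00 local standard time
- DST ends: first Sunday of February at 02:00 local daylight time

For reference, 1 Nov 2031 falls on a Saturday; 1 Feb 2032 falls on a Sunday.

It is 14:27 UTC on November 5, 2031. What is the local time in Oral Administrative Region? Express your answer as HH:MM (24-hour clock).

1 November 2031 is a Saturday, so the first Sunday is November 2 and the second is November 9.
1 February 2032 is a Sunday, so the first Sunday is February 1.
At the standard offset (UTC−07:30), 14:27 UTC − 7h30m = 06:57 Oral Administrative Region standard time.
Daylight saving runs 9 November 2031 – 1 February 2032; the standard-time date in Oral Administrative Region, November 5, 2031, is outside that window, so Oral Administrative Region is on standard time at UTC−07:30.
14:27 UTC − 7h30m = 06:57 local.

06:57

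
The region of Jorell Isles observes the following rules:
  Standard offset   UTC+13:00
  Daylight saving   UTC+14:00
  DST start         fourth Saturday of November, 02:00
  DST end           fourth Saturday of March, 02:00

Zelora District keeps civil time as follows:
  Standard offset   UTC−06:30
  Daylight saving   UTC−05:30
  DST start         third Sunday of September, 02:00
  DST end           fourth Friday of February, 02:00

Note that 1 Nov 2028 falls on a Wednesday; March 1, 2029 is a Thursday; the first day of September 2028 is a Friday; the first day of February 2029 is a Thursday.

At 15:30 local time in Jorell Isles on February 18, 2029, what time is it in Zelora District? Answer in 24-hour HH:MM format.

1 November 2028 is a Wednesday, so the first Saturday is November 4 and the fourth is November 25.
1 March 2029 is a Thursday, so the first Saturday is March 3 and the fourth is March 24.
Daylight saving runs 25 November 2028 – 24 March 2029; February 18, 2029 is inside that window, so Jorell Isles is at UTC+14:00.
15:30 Jorell Isles − 14h = 01:30 UTC.
1 September 2028 is a Friday, so the first Sunday is September 3 and the third is September 17.
1 February 2029 is a Thursday, so the first Friday is February 2 and the fourth is February 23.
At the standard offset (UTC−06:30), 01:30 UTC − 6h30m = 19:00 Zelora District standard time (rolling into the previous day, 17 February 2029).
The standard-time date in Zelora District, February 17, 2029, lies within the daylight-saving period (17 September 2028 – 23 February 2029), so Zelora District is on daylight time, UTC−05:30.
01:30 UTC − 5h30m = 20:00 Zelora District (rolling into the previous day, 17 February 2029).

20:00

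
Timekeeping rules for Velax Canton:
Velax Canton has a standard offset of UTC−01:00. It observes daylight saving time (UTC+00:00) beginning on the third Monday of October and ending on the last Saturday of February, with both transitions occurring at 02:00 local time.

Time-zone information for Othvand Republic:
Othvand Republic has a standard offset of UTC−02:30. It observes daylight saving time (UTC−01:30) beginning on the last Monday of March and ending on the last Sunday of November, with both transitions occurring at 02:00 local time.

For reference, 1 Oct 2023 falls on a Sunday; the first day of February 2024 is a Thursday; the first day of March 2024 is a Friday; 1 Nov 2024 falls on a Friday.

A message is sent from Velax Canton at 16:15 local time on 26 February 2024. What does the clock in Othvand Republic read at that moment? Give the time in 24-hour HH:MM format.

1 October 2023 is a Sunday, so the first Monday is October 2 and the third is October 16.
1 February 2024 is a Thursday, so Saturdays fall on 3, 10, 17, 24; the last is February 24.
26 February 2024 does not fall between 16 October 2023 and 24 February 2024, so daylight saving is not in effect and Velax Canton is at UTC−01:00.
16:15 Velax Canton + 1h = 17:15 UTC.
1 March 2024 is a Friday, so Mondays fall on 4, 11, 18, 25; the last is March 25.
1 November 2024 is a Friday, so Sundays fall on 3, 10, 17, 24; the last is November 24.
At the standard offset (UTC−02:30), 17:15 UTC − 2h30m = 14:45 Othvand Republic standard time.
The standard-time date in Othvand Republic, 26 February 2024, does not fall between 25 March and 24 November, so daylight saving is not in effect and Othvand Republic is at UTC−02:30.
17:15 UTC − 2h30m = 14:45 Othvand Republic.

14:45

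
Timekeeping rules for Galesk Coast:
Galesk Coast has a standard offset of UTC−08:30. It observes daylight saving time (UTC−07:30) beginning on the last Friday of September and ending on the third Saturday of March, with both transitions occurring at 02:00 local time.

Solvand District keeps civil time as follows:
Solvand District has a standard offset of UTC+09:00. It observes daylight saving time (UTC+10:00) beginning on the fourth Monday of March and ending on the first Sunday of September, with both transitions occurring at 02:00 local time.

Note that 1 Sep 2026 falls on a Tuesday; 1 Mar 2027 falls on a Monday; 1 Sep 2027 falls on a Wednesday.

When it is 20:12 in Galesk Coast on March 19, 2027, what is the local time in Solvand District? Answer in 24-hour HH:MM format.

1 September 2026 is a Tuesday, so Fridays fall on 4, 11, 18, 25; the last is September 25.
1 March 2027 is a Monday, so the first Saturday is March 6 and the third is March 20.
March 19, 2027 falls between 25 September 2026 and 20 March 2027, so daylight saving is in effect and Galesk Coast is at UTC−07:30.
20:12 Galesk Coast + 7h30m = 03:42 UTC (rolling into the next day, 20 March 2027).
1 March 2027 is a Monday, so the first Monday is March 1 and the fourth is March 22.
1 September 2027 is a Wednesday, so the first Sunday is September 5.
At the standard offset (UTC+09:00), 03:42 UTC + 9h = 12:42 Solvand District standard time.
The standard-time date in Solvand District, March 20, 2027, does not fall between 22 March and 5 September, so daylight saving is not in effect and Solvand District is at UTC+09:00.
03:42 UTC + 9h = 12:42 Solvand District.

12:42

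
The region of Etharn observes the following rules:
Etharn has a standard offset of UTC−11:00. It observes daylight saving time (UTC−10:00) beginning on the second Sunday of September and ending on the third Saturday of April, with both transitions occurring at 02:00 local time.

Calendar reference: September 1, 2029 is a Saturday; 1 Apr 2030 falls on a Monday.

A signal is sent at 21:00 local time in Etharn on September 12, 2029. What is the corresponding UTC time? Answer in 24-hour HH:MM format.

1 September 2029 is a Saturday, so the first Sunday is September 2 and the second is September 9.
1 April 2030 is a Monday, so the first Saturday is April 6 and the third is April 20.
Daylight saving runs 9 September 2029 – 20 April 2030; September 12, 2029 is inside that window, so Etharn is at UTC−10:00.
21:00 local + 10h = 07:00 UTC (rolling into the next day, 13 September 2029).

07:00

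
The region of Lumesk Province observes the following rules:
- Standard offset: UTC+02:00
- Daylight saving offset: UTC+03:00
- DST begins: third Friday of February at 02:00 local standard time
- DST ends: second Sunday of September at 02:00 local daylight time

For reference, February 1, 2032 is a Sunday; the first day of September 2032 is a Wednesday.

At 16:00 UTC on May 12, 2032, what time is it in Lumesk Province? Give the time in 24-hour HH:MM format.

1 February 2032 is a Sunday, so the first Friday is February 6 and the third is February 20.
1 September 2032 is a Wednesday, so the first Sunday is September 5 and the second is September 12.
At the standard offset (UTC+02:00), 16:00 UTC + 2h = 18:00 Lumesk Province standard time.
Daylight saving runs 20 February – 12 September; the standard-time date in Lumesk Province, May 12, 2032, is inside that window, so Lumesk Province is at UTC+03:00.
16:00 UTC + 3h = 19:00 local.

19:00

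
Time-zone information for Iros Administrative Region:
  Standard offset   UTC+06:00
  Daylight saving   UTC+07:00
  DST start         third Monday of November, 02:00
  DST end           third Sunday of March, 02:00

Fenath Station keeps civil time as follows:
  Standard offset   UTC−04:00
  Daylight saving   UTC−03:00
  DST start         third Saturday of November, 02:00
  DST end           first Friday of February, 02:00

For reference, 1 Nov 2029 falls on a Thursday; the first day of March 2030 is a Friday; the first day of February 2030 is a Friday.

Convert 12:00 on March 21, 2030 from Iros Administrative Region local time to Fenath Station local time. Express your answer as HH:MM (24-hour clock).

02:00

1 November 2029 is a Thursday, so the first Monday is November 5 and the third is November 19.
1 March 2030 is a Friday, so the first Sunday is March 3 and the third is March 17.
March 21, 2030 does not fall between 19 November 2029 and 17 March 2030, so daylight saving is not in effect and Iros Administrative Region is at UTC+06:00.
12:00 Iros Administrative Region − 6h = 06:00 UTC.
1 November 2029 is a Thursday, so the first Saturday is November 3 and the third is November 17.
1 February 2030 is a Friday, so the first Friday is February 1.
At the standard offset (UTC−04:00), 06:00 UTC − 4h = 02:00 Fenath Station standard time.
The standard-time date in Fenath Station, March 21, 2030, does not fall between 17 November 2029 and 1 February 2030, so daylight saving is not in effect and Fenath Station is at UTC−04:00.
06:00 UTC − 4h = 02:00 Fenath Station.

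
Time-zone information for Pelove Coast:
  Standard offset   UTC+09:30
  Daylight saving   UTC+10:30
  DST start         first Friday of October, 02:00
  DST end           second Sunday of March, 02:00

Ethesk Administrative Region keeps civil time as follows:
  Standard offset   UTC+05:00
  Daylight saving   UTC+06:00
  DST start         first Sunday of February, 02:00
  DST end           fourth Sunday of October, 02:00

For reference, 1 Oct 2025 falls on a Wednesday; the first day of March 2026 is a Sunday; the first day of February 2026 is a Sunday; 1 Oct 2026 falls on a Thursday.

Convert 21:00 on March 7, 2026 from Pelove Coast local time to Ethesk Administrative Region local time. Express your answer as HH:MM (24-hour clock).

16:30

1 October 2025 is a Wednesday, so the first Friday is October 3.
1 March 2026 is a Sunday, so the first Sunday is March 1 and the second is March 8.
March 7, 2026 falls between 3 October 2025 and 8 March 2026, so daylight saving is in effect and Pelove Coast is at UTC+10:30.
21:00 Pelove Coast − 10h30m = 10:30 UTC.
1 February 2026 is a Sunday, so the first Sunday is February 1.
1 October 2026 is a Thursday, so the first Sunday is October 4 and the fourth is October 25.
At the standard offset (UTC+05:00), 10:30 UTC + 5h = 15:30 Ethesk Administrative Region standard time.
The standard-time date in Ethesk Administrative Region, March 7, 2026, lies within the daylight-saving period (1 February – 25 October), so Ethesk Administrative Region is on daylight time, UTC+06:00.
10:30 UTC + 6h = 16:30 Ethesk Administrative Region.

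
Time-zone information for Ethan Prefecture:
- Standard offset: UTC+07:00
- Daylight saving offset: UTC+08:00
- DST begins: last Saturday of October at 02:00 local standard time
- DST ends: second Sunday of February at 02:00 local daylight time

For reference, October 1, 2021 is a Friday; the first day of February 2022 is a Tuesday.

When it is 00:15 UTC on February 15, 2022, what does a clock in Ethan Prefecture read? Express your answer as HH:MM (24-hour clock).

1 October 2021 is a Friday, so Saturdays fall on 2, 9, 16, 23, 30; the last is October 30.
1 February 2022 is a Tuesday, so the first Sunday is February 6 and the second is February 13.
At the standard offset (UTC+07:00), 00:15 UTC + 7h = 07:15 Ethan Prefecture standard time.
The standard-time date in Ethan Prefecture, February 15, 2022, is outside the daylight-saving period (30 October 2021 – 13 February 2022), so Ethan Prefecture is on standard time, UTC+07:00.
00:15 UTC + 7h = 07:15 local.

07:15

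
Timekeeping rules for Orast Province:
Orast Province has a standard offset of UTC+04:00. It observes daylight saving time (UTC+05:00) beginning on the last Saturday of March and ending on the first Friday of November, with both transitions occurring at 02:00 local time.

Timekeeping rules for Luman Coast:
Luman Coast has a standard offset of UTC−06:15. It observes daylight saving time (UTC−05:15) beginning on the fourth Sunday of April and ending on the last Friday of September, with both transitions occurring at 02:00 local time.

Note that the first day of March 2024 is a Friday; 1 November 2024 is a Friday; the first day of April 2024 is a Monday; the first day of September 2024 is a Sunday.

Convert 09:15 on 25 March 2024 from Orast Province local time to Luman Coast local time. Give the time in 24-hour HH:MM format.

23:00

1 March 2024 is a Friday, so Saturdays fall on 2, 9, 16, 23, 30; the last is March 30.
1 November 2024 is a Friday, so the first Friday is November 1.
Daylight saving runs 30 March – 1 November; 25 March 2024 is outside that window, so Orast Province is on standard time at UTC+04:00.
09:15 Orast Province − 4h = 05:15 UTC.
1 April 2024 is a Monday, so the first Sunday is April 7 and the fourth is April 28.
1 September 2024 is a Sunday, so Fridays fall on 6, 13, 20, 27; the last is September 27.
At the standard offset (UTC−06:15), 05:15 UTC − 6h15m = 23:00 Luman Coast standard time (rolling into the previous day, 24 March 2024).
The standard-time date in Luman Coast, 24 March 2024, is outside the daylight-saving period (28 April – 27 September), so Luman Coast is on standard time, UTC−06:15.
05:15 UTC − 6h15m = 23:00 Luman Coast (rolling into the previous day, 24 March 2024).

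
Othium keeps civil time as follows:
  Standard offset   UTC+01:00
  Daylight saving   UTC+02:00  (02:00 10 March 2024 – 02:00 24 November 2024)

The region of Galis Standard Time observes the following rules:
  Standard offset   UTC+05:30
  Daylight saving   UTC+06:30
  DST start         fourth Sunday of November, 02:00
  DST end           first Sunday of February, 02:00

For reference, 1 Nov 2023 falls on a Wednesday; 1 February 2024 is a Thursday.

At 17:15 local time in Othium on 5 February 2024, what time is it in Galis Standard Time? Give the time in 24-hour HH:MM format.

5 February 2024 is outside the daylight-saving period (10 March – 24 November), so Othium is on standard time, UTC+01:00.
17:15 Othium − 1h = 16:15 UTC.
1 November 2023 is a Wednesday, so the first Sunday is November 5 and the fourth is November 26.
1 February 2024 is a Thursday, so the first Sunday is February 4.
At the standard offset (UTC+05:30), 16:15 UTC + 5h30m = 21:45 Galis Standard Time standard time.
The standard-time date in Galis Standard Time, 5 February 2024, does not fall between 26 November 2023 and 4 February 2024, so daylight saving is not in effect and Galis Standard Time is at UTC+05:30.
16:15 UTC + 5h30m = 21:45 Galis Standard Time.

21:45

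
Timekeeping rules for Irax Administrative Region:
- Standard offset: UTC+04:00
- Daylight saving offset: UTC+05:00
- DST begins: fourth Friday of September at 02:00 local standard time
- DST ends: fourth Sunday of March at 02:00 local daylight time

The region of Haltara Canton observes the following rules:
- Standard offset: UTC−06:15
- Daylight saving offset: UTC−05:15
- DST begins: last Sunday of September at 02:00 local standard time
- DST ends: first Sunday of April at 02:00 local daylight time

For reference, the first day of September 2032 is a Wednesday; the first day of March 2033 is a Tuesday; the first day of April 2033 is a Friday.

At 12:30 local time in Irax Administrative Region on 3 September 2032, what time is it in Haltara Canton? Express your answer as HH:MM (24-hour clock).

1 September 2032 is a Wednesday, so the first Friday is September 3 and the fourth is September 24.
1 March 2033 is a Tuesday, so the first Sunday is March 6 and the fourth is March 27.
3 September 2032 does not fall between 24 September 2032 and 27 March 2033, so daylight saving is not in effect and Irax Administrative Region is at UTC+04:00.
12:30 Irax Administrative Region − 4h = 08:30 UTC.
1 September 2032 is a Wednesday, so Sundays fall on 5, 12, 19, 26; the last is September 26.
1 April 2033 is a Friday, so the first Sunday is April 3.
At the standard offset (UTC−06:15), 08:30 UTC − 6h15m = 02:15 Haltara Canton standard time.
Daylight saving runs 26 September 2032 – 3 April 2033; the standard-time date in Haltara Canton, 3 September 2032, is outside that window, so Haltara Canton is on standard time at UTC−06:15.
08:30 UTC − 6h15m = 02:15 Haltara Canton.

02:15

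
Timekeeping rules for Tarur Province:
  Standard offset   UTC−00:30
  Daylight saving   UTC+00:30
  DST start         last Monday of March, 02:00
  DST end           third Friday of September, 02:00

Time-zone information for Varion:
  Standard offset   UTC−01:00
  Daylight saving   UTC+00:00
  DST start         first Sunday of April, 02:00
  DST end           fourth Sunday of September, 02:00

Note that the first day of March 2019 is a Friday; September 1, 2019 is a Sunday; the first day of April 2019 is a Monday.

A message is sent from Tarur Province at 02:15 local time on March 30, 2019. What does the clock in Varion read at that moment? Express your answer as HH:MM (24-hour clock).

00:45

1 March 2019 is a Friday, so Mondays fall on 4, 11, 18, 25; the last is March 25.
1 September 2019 is a Sunday, so the first Friday is September 6 and the third is September 20.
Daylight saving runs 25 March – 20 September; March 30, 2019 is inside that window, so Tarur Province is at UTC+00:30.
02:15 Tarur Province − 0h30m = 01:45 UTC.
1 April 2019 is a Monday, so the first Sunday is April 7.
1 September 2019 is a Sunday, so the first Sunday is September 1 and the fourth is September 22.
At the standard offset (UTC−01:00), 01:45 UTC − 1h = 00:45 Varion standard time.
The standard-time date in Varion, March 30, 2019, is outside the daylight-saving period (7 April – 22 September), so Varion is on standard time, UTC−01:00.
01:45 UTC − 1h = 00:45 Varion.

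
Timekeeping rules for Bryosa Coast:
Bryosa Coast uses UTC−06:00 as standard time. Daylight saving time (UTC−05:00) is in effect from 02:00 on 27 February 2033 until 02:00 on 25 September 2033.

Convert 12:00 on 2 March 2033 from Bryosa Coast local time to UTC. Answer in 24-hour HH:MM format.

17:00

2 March 2033 falls between 27 February and 25 September, so daylight saving is in effect and Bryosa Coast is at UTC−05:00.
12:00 local + 5h = 17:00 UTC.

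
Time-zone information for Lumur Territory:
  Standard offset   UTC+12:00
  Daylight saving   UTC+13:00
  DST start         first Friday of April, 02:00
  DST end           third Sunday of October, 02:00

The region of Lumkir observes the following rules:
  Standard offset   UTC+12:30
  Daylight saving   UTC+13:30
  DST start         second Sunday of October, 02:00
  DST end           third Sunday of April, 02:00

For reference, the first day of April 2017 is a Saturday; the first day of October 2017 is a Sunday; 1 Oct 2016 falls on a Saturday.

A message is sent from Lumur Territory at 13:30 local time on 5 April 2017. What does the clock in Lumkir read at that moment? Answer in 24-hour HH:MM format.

1 April 2017 is a Saturday, so the first Friday is April 7.
1 October 2017 is a Sunday, so the first Sunday is October 1 and the third is October 15.
5 April 2017 is outside the daylight-saving period (7 April – 15 October), so Lumur Territory is on standard time, UTC+12:00.
13:30 Lumur Territory − 12h = 01:30 UTC.
1 October 2016 is a Saturday, so the first Sunday is October 2 and the second is October 9.
1 April 2017 is a Saturday, so the first Sunday is April 2 and the third is April 16.
At the standard offset (UTC+12:30), 01:30 UTC + 12h30m = 14:00 Lumkir standard time.
The standard-time date in Lumkir, 5 April 2017, lies within the daylight-saving period (9 October 2016 – 16 April 2017), so Lumkir is on daylight time, UTC+13:30.
01:30 UTC + 13h30m = 15:00 Lumkir.

15:00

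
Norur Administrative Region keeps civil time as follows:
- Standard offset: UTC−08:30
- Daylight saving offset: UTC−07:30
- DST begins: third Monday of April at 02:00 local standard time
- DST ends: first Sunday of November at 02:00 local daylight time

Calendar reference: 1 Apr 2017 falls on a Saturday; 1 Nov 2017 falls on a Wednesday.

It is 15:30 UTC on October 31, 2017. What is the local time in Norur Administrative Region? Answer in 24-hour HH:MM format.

08:00

1 April 2017 is a Saturday, so the first Monday is April 3 and the third is April 17.
1 November 2017 is a Wednesday, so the first Sunday is November 5.
At the standard offset (UTC−08:30), 15:30 UTC − 8h30m = 07:00 Norur Administrative Region standard time.
The standard-time date in Norur Administrative Region, October 31, 2017, lies within the daylight-saving period (17 April – 5 November), so Norur Administrative Region is on daylight time, UTC−07:30.
15:30 UTC − 7h30m = 08:00 local.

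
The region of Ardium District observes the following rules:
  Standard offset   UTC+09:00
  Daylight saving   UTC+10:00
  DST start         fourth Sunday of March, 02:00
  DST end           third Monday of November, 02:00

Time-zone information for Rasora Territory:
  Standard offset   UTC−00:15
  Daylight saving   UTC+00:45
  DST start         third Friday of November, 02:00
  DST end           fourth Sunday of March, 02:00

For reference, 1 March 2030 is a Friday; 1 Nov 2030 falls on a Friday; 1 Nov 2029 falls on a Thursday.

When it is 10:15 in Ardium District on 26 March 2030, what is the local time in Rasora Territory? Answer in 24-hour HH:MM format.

1 March 2030 is a Friday, so the first Sunday is March 3 and the fourth is March 24.
1 November 2030 is a Friday, so the first Monday is November 4 and the third is November 18.
Daylight saving runs 24 March – 18 November; 26 March 2030 is inside that window, so Ardium District is at UTC+10:00.
10:15 Ardium District − 10h = 00:15 UTC.
1 November 2029 is a Thursday, so the first Friday is November 2 and the third is November 16.
1 March 2030 is a Friday, so the first Sunday is March 3 and the fourth is March 24.
At the standard offset (UTC−00:15), 00:15 UTC − 0h15m = 00:00 Rasora Territory standard time.
The standard-time date in Rasora Territory, 26 March 2030, is outside the daylight-saving period (16 November 2029 – 24 March 2030), so Rasora Territory is on standard time, UTC−00:15.
00:15 UTC − 0h15m = 00:00 Rasora Territory.

00:00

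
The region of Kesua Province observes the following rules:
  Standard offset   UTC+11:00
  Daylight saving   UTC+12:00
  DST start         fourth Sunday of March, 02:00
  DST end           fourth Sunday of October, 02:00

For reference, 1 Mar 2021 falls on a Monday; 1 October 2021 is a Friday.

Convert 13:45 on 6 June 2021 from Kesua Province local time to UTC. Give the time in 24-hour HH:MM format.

01:45

1 March 2021 is a Monday, so the first Sunday is March 7 and the fourth is March 28.
1 October 2021 is a Friday, so the first Sunday is October 3 and the fourth is October 24.
6 June 2021 lies within the daylight-saving period (28 March – 24 October), so Kesua Province is on daylight time, UTC+12:00.
13:45 local − 12h = 01:45 UTC.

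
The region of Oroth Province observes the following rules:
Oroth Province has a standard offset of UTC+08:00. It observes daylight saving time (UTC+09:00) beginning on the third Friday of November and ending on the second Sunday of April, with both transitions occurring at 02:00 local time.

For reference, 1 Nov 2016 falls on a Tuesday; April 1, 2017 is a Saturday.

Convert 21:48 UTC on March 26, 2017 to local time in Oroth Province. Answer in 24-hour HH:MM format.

06:48

1 November 2016 is a Tuesday, so the first Friday is November 4 and the third is November 18.
1 April 2017 is a Saturday, so the first Sunday is April 2 and the second is April 9.
At the standard offset (UTC+08:00), 21:48 UTC + 8h = 05:48 Oroth Province standard time (rolling into the next day, 27 March 2017).
The standard-time date in Oroth Province, March 27, 2017, falls between 18 November 2016 and 9 April 2017, so daylight saving is in effect and Oroth Province is at UTC+09:00.
21:48 UTC + 9h = 06:48 local (rolling into the next day, 27 March 2017).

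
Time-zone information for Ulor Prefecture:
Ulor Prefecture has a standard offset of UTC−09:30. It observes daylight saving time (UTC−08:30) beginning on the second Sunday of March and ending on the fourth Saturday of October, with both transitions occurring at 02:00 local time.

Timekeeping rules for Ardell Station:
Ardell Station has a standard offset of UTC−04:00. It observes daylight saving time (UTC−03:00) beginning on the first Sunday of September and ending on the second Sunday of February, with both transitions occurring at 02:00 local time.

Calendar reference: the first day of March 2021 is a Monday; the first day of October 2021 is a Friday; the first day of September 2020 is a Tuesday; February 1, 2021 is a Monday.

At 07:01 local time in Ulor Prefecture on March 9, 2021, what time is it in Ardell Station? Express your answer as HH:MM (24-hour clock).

1 March 2021 is a Monday, so the first Sunday is March 7 and the second is March 14.
1 October 2021 is a Friday, so the first Saturday is October 2 and the fourth is October 23.
March 9, 2021 does not fall between 14 March and 23 October, so daylight saving is not in effect and Ulor Prefecture is at UTC−09:30.
07:01 Ulor Prefecture + 9h30m = 16:31 UTC.
1 September 2020 is a Tuesday, so the first Sunday is September 6.
1 February 2021 is a Monday, so the first Sunday is February 7 and the second is February 14.
At the standard offset (UTC−04:00), 16:31 UTC − 4h = 12:31 Ardell Station standard time.
The standard-time date in Ardell Station, March 9, 2021, does not fall between 6 September 2020 and 14 February 2021, so daylight saving is not in effect and Ardell Station is at UTC−04:00.
16:31 UTC − 4h = 12:31 Ardell Station.

12:31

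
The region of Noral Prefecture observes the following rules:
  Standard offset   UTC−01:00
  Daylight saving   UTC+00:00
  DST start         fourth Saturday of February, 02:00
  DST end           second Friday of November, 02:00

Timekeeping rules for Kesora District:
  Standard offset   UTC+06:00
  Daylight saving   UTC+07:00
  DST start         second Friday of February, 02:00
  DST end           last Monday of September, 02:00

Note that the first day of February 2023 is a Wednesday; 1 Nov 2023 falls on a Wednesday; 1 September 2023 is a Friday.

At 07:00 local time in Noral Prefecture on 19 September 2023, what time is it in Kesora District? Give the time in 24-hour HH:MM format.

14:00

1 February 2023 is a Wednesday, so the first Saturday is February 4 and the fourth is February 25.
1 November 2023 is a Wednesday, so the first Friday is November 3 and the second is November 10.
19 September 2023 lies within the daylight-saving period (25 February – 10 November), so Noral Prefecture is on daylight time, UTC+00:00.
07:00 Noral Prefecture − 0h = 07:00 UTC.
1 February 2023 is a Wednesday, so the first Friday is February 3 and the second is February 10.
1 September 2023 is a Friday, so Mondays fall on 4, 11, 18, 25; the last is September 25.
At the standard offset (UTC+06:00), 07:00 UTC + 6h = 13:00 Kesora District standard time.
The standard-time date in Kesora District, 19 September 2023, falls between 10 February and 25 September, so daylight saving is in effect and Kesora District is at UTC+07:00.
07:00 UTC + 7h = 14:00 Kesora District.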